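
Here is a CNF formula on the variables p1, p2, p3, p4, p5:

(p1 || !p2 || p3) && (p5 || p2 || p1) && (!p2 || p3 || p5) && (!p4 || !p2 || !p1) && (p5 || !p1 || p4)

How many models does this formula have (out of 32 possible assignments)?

16

Case analysis on p1 and p2:
  p1=T, p2=T: remaining (p3,p4,p5) ∈ {(F,F,T); (T,F,T)} — 2.
  p1=T, p2=F: p3 free; 3 ways for (p4,p5) × 2^1 = 6.
  p1=F, p2=T: remaining (p3,p4,p5) ∈ {(T,F,F); (T,F,T); (T,T,F); (T,T,T)} — 4.
  p1=F, p2=F: remaining (p3,p4,p5) ∈ {(F,F,T); (F,T,T); (T,F,T); (T,T,T)} — 4.
Total: 2 + 6 + 4 + 4 = 16.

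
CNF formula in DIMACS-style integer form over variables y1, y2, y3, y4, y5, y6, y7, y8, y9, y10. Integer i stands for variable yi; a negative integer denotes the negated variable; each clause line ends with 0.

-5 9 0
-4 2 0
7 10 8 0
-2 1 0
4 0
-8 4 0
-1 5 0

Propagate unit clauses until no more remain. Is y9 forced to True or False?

True

(y4) is a unit clause: y4 = True.
(y2 || !y4): since y4 = True, the clause reduces to (y2). y2 = True.
(y1 || !y2): since y2 = True, the clause reduces to (y1). y1 = True.
From (y5 || !y1) and y1 = True: y5 = True.
From (y9 || !y5) and y5 = True: y9 = True.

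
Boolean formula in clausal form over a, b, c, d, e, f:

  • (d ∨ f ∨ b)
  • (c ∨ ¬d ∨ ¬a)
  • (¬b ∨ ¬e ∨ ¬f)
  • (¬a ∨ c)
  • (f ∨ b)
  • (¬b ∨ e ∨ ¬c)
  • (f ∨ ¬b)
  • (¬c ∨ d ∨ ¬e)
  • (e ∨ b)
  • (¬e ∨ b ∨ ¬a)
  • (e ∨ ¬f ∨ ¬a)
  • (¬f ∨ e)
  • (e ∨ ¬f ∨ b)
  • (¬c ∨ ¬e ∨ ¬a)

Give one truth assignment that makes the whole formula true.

Pure literal: a appears only negated; assign a = False.
Try b = False.
  then f is forced to True.
  then e is forced to True.
Try c = False.
d is now unconstrained; take d = False.

a=False  b=False  c=False  d=False  e=True  f=True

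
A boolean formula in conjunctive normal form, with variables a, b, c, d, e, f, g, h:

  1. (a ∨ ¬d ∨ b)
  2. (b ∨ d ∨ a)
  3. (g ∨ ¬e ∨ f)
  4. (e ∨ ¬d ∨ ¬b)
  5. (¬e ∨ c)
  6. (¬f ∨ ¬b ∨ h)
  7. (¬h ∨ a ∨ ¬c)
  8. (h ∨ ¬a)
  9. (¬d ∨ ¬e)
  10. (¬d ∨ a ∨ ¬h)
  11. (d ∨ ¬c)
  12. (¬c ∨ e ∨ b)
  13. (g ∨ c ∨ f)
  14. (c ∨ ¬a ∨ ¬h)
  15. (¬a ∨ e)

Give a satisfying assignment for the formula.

a=False, b=True, c=False, d=False, e=False, f=False, g=True, h=False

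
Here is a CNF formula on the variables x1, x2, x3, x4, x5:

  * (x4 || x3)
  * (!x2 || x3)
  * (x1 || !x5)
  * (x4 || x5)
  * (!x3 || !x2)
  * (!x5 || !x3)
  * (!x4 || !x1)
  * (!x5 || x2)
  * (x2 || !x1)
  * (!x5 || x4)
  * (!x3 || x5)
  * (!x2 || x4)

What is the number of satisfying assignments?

1

The models are:
  x1=F x2=F x3=F x4=T x5=F
That's 1 in total.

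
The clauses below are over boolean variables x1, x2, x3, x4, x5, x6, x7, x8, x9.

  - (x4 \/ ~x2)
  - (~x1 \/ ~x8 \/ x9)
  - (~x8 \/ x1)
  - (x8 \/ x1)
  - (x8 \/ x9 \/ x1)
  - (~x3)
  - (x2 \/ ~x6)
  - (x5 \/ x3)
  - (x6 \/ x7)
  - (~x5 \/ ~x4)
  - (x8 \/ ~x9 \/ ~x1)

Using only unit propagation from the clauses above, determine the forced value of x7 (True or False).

(~x3) stands alone — x3 = False.
(x3 \/ x5): since x3 = False, the clause reduces to (x5). x5 = True.
(~x5 \/ ~x4) with x5 = True leaves only ~x4, so x4 = False.
From (x4 \/ ~x2) and x4 = False: x2 = False.
(~x6 \/ x2): since x2 = False, the clause reduces to (~x6). x6 = False.
From (x6 \/ x7) and x6 = False: x7 = True.

True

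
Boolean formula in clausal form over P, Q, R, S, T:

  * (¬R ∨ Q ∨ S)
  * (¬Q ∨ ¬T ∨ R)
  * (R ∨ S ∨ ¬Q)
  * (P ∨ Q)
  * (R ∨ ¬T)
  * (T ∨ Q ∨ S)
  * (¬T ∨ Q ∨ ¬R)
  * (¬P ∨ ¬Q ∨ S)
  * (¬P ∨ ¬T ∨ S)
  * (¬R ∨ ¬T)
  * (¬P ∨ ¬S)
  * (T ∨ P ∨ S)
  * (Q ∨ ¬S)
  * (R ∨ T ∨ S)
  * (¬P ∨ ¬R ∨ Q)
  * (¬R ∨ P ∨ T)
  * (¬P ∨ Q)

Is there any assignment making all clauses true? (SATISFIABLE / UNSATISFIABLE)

Branch on P: take P = False.
  then Q is forced to True.
Branch on R: take R = False.
  then T is forced to False.
  then S is forced to True.
So P = F  Q = T  R = F  S = T  T = F is a satisfying assignment.

SATISFIABLE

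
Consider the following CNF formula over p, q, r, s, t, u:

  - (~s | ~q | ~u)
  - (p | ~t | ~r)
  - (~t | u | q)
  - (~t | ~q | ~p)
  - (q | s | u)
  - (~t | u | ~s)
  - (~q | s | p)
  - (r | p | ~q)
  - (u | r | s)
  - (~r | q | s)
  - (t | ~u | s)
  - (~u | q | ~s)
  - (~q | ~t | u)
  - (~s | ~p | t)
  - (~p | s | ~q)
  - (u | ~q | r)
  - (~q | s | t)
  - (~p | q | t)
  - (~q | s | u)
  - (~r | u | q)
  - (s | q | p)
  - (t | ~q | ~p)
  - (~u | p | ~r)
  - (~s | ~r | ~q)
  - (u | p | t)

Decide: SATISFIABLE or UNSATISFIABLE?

Try p = True.
Branch on q: take q = False.
  then t is forced to True.
  then u is forced to True.
  then s is forced to False.
  then r is forced to False.
Every clause has at least one true literal under this assignment.
So p=T  q=F  r=F  s=F  t=T  u=T is a satisfying assignment.

SATISFIABLE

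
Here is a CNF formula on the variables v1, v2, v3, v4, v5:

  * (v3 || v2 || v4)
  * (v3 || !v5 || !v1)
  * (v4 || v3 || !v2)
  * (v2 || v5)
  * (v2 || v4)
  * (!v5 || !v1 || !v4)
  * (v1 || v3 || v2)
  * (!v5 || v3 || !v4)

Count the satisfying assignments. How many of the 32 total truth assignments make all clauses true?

10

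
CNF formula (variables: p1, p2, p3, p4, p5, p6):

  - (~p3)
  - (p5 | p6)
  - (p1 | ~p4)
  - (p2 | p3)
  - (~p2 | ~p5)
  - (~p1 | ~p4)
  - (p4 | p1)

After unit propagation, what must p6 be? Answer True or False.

Unit clause (~p3) sets p3 = False.
(p2 | p3) with p3 = False leaves only p2, so p2 = True.
In (~p5 | ~p2), ~p2 is now false; ~p5 must hold, so p5 = False.
From (p5 | p6) and p5 = False: p6 = True.

True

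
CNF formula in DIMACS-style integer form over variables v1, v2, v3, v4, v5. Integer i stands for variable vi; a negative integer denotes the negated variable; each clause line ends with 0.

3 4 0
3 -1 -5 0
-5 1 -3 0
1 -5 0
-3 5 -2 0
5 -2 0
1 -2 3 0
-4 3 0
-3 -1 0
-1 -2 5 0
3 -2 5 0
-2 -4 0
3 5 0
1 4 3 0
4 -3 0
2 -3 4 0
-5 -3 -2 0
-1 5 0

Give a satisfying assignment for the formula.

v1 = False  v2 = False  v3 = True  v4 = True  v5 = False

Branch on v1: take v1 = False.
  then v5 is forced to False.
  then v2 is forced to False.
  then v3 is forced to True.
  then v4 is forced to True.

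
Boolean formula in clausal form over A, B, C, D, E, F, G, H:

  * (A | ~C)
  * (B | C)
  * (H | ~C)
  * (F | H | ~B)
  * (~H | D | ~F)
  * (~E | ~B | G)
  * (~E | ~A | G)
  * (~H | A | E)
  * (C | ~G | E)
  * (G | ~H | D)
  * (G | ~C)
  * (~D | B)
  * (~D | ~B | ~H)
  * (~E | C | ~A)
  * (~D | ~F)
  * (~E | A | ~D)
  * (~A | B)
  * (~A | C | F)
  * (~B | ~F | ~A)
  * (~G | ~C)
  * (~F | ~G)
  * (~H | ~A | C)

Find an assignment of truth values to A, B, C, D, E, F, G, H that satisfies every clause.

A=False, B=True, C=False, D=False, E=False, F=True, G=False, H=False

Set A = False and propagate.
  then C is forced to False.
  then B is forced to True.
The remaining clauses are satisfied by D = False, E = False, F = True, G = False, H = False.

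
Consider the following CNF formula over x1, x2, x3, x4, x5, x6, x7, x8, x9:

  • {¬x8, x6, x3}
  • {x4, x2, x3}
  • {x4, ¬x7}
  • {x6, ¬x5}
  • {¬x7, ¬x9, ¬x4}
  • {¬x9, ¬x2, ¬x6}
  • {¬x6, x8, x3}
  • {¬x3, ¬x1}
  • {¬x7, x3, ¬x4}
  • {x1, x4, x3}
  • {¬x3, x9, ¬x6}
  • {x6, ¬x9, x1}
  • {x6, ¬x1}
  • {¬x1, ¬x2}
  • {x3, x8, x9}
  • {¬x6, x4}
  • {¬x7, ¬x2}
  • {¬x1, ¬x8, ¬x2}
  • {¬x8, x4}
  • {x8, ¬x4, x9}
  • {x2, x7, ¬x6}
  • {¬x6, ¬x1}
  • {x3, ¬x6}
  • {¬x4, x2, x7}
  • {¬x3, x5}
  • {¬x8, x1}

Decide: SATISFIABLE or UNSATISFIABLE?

x6 = True:
  propagation gives x4=True, x1=False, x3=True, x9=True; an empty clause results — contradiction.
x6 = False:
  propagation gives x5=False, x1=False, x9=False, x3=False; an empty clause results — contradiction.
Every branch closes, so no satisfying assignment exists.

UNSATISFIABLE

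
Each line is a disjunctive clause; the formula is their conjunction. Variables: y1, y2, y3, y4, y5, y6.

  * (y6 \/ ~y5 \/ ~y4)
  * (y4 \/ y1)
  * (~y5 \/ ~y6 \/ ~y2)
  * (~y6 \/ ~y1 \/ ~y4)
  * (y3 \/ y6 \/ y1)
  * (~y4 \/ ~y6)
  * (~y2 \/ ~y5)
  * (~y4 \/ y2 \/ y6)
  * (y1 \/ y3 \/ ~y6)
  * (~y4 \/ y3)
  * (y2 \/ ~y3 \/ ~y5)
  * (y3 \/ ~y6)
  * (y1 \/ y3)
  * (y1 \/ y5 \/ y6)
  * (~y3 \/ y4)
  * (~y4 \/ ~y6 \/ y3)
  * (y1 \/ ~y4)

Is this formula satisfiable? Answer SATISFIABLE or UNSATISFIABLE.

SATISFIABLE

Try y1 = True.
For the remaining variables, y2 = True, y3 = True, y4 = True, y5 = False, y6 = False works.
So y1=T, y2=T, y3=T, y4=T, y5=F, y6=F is a satisfying assignment.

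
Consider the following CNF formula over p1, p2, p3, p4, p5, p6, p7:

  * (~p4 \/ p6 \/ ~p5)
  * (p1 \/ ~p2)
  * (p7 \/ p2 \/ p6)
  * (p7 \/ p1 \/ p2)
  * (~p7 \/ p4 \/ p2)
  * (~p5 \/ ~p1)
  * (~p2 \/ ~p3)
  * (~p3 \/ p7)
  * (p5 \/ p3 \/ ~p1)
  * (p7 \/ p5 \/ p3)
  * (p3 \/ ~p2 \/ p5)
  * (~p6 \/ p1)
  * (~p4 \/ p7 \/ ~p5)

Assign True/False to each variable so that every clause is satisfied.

p1 = True  p2 = False  p3 = True  p4 = True  p5 = False  p6 = False  p7 = True

Check each clause:
  1. (~p5 \/ ~p4 \/ p6) — ~p5 is true.
  2. (~p2 \/ p1) — p1 is true.
  3. (p7 \/ p2 \/ p6) — p7 is true.
  4. (p7 \/ p2 \/ p1) — p1 is true.
  5. (~p7 \/ p4 \/ p2) — p4 is true.
  6. (~p5 \/ ~p1) — ~p5 is true.
  7. (~p3 \/ ~p2) — ~p2 is true.
  8. (p7 \/ ~p3) — p7 is true.
  9. (p3 \/ p5 \/ ~p1) — p3 is true.
  10. (p7 \/ p3 \/ p5) — p3 is true.
  11. (p3 \/ p5 \/ ~p2) — p3 is true.
  12. (~p6 \/ p1) — p1 is true.
  13. (p7 \/ ~p4 \/ ~p5) — ~p5 is true.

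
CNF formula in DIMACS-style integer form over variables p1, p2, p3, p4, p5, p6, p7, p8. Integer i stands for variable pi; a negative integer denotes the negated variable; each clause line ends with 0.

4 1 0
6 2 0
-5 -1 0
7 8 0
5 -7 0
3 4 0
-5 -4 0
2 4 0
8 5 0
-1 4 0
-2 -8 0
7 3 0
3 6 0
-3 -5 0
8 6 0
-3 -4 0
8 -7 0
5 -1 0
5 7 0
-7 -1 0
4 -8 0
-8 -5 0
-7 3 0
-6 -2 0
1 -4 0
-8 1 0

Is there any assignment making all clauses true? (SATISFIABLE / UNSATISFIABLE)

p4 = True:
  propagation gives p5=False, p7=False; an empty clause results — contradiction.
p4 = False:
  propagation gives p1=True; an empty clause results — contradiction.
Every branch closes, so no satisfying assignment exists.

UNSATISFIABLE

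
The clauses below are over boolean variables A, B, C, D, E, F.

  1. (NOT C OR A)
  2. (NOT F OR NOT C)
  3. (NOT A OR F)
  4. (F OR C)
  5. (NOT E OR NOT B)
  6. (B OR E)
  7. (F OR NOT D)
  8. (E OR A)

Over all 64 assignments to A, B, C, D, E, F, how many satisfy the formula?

6

Satisfying assignments:
  A=F B=F C=F D=F E=T F=T
  A=F B=F C=F D=T E=T F=T
  A=T B=F C=F D=F E=T F=T
  A=T B=F C=F D=T E=T F=T
  A=T B=T C=F D=F E=F F=T
  A=T B=T C=F D=T E=F F=T
That's 6 in total.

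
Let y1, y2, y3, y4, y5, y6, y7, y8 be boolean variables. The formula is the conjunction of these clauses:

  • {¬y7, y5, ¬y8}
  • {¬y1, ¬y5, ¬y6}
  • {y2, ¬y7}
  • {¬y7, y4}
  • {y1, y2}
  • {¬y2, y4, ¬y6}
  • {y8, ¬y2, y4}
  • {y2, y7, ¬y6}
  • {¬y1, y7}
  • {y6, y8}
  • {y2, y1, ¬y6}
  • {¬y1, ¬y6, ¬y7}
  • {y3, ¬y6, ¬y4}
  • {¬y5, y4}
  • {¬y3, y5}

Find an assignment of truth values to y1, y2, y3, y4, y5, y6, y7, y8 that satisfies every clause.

y1=T, y2=T, y3=T, y4=T, y5=T, y6=F, y7=T, y8=T

Set y1 = True and propagate.
  then y7 is forced to True.
  then y2 is forced to True.
  then y4 is forced to True.
  then y6 is forced to False.
  then y8 is forced to True.
  then y5 is forced to True.
y3 is now unconstrained; take y3 = True.
Every clause has at least one true literal under this assignment.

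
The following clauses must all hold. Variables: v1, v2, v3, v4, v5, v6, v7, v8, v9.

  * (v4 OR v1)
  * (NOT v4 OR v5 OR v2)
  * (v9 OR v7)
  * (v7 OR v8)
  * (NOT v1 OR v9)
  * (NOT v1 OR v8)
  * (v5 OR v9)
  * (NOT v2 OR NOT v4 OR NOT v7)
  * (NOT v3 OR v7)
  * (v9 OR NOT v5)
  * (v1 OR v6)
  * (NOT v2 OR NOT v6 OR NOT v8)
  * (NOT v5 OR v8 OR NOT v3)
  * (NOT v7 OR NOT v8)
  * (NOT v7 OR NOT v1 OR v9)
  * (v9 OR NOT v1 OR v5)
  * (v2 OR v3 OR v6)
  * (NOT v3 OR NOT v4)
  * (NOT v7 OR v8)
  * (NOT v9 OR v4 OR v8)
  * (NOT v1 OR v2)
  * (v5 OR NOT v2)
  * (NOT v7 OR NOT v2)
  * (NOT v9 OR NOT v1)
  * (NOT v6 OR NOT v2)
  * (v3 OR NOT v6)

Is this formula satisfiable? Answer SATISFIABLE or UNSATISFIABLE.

UNSATISFIABLE

v1 = True:
  propagation gives v9=True; an empty clause results — contradiction.
v1 = False:
  propagation gives v4=True, v6=True, v3=False; an empty clause results — contradiction.
Every branch closes, so no satisfying assignment exists.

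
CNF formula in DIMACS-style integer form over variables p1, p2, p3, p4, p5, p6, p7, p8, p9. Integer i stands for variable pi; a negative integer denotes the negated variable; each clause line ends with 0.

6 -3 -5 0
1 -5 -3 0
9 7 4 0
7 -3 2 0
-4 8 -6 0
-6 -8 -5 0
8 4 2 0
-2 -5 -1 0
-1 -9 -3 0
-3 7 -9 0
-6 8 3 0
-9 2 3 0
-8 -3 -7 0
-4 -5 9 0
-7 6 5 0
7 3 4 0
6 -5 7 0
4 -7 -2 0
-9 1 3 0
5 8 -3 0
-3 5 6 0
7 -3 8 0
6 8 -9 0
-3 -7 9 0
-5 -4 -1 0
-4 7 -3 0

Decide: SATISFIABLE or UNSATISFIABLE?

SATISFIABLE

Branch on p1: take p1 = True.
Set p2 = False and propagate.
The remaining clauses are satisfied by p3 = False, p4 = True, p5 = False, p6 = False, p7 = False, p8 = False, p9 = False.
So p1 = T, p2 = F, p3 = F, p4 = T, p5 = F, p6 = F, p7 = F, p8 = F, p9 = F is a satisfying assignment.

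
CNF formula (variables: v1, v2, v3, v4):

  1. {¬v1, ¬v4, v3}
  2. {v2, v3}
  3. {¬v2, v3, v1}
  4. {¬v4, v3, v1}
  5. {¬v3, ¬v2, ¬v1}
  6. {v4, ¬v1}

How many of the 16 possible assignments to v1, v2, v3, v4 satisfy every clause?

The models are:
  v1=0 v2=0 v3=1 v4=0
  v1=0 v2=0 v3=1 v4=1
  v1=0 v2=1 v3=1 v4=0
  v1=0 v2=1 v3=1 v4=1
  v1=1 v2=0 v3=1 v4=1
Count: 5.

5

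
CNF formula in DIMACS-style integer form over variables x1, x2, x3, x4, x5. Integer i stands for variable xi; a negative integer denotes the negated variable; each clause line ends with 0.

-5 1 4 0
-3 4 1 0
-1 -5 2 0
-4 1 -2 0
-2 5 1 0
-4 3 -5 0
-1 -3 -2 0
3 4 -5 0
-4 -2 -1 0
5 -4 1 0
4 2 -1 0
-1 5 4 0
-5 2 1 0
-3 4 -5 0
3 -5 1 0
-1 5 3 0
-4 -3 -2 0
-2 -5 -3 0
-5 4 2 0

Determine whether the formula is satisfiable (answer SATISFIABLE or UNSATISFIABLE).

SATISFIABLE

Branch on x1: take x1 = False.
For the remaining variables, x2 = False, x3 = False, x4 = False, x5 = False works.
Every clause has at least one true literal under this assignment.
So x1 = F, x2 = F, x3 = F, x4 = F, x5 = F is a satisfying assignment.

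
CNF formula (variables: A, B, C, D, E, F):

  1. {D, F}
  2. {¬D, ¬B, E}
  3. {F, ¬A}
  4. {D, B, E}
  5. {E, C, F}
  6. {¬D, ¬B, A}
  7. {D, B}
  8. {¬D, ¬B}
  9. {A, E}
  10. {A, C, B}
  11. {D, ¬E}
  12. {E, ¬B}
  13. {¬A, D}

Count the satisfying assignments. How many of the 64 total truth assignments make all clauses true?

The models are:
  A=F B=F C=T D=T E=T F=F
  A=F B=F C=T D=T E=T F=T
  A=T B=F C=F D=T E=F F=T
  A=T B=F C=F D=T E=T F=T
  A=T B=F C=T D=T E=F F=T
  A=T B=F C=T D=T E=T F=T
Count: 6.

6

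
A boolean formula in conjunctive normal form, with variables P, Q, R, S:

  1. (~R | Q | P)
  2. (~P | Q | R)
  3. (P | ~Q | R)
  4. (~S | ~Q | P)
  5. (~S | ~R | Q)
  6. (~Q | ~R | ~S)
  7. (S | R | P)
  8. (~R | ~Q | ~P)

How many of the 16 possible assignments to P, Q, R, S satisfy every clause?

5

Satisfying assignments:
  P=F Q=F R=F S=T
  P=F Q=T R=T S=F
  P=T Q=F R=T S=F
  P=T Q=T R=F S=F
  P=T Q=T R=F S=T
Count: 5.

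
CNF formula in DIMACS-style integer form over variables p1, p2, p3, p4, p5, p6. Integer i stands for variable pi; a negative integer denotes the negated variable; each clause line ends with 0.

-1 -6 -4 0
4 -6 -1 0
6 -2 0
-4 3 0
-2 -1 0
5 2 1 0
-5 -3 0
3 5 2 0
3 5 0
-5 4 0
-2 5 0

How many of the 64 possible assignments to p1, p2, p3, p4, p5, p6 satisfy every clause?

The models are:
  p1=1 p2=0 p3=1 p4=0 p5=0 p6=0
  p1=1 p2=0 p3=1 p4=1 p5=0 p6=0
Count: 2.

2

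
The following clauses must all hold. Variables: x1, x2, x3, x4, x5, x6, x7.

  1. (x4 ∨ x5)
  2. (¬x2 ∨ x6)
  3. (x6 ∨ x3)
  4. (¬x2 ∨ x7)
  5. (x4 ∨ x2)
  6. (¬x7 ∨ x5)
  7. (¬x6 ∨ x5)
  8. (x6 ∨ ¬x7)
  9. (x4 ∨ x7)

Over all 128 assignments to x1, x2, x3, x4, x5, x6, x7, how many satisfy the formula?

Split on x6, then x7.
  x6=T, x7=T: x1, x3 free; 3 ways for (x2,x4,x5) × 2^2 = 12.
  x6=T, x7=F: remaining (x1,x2,x3,x4,x5) ∈ {(F,F,F,T,T); (F,F,T,T,T); (T,F,F,T,T); (T,F,T,T,T)} — 4.
  x6=F, x7=T: a clause becomes empty — 0.
  x6=F, x7=F: remaining (x1,x2,x3,x4,x5) ∈ {(F,F,T,T,F); (F,F,T,T,T); (T,F,T,T,F); (T,F,T,T,T)} — 4.
Total: 12 + 4 + 0 + 4 = 20.

20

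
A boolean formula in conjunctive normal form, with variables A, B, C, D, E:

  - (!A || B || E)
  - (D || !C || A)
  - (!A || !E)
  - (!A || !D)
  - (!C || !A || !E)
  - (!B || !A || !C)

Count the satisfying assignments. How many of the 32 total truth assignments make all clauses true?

Case analysis on A and C:
  A=T, C=T: a clause becomes empty — 0.
  A=T, C=F: remaining (B,D,E) ∈ {(T,F,F)} — 1.
  A=F, C=T: remaining (B,D,E) ∈ {(F,T,F); (F,T,T); (T,T,F); (T,T,T)} — 4.
  A=F, C=F: B, D, E free → 2^3 = 8.
Total: 0 + 1 + 4 + 8 = 13.

13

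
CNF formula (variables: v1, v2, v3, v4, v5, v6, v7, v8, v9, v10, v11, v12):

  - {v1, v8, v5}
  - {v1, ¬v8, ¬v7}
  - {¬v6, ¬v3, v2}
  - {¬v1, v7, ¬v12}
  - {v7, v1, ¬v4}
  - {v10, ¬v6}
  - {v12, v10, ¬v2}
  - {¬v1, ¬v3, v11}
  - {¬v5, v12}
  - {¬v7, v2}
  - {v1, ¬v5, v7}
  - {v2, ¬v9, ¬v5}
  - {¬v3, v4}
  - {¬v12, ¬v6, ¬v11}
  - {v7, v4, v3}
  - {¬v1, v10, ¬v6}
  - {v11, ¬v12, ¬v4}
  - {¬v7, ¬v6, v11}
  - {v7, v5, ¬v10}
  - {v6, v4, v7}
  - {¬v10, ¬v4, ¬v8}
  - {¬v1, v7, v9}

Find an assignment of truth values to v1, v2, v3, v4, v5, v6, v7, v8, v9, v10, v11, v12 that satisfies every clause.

Branch on v1: take v1 = True.
The remaining clauses are satisfied by v2 = True, v3 = False, v4 = False, v5 = False, v6 = False, v7 = True, v8 = False, v9 = True, v10 = False, v11 = False, v12 = True.

v1=T, v2=T, v3=F, v4=F, v5=F, v6=F, v7=T, v8=F, v9=T, v10=F, v11=F, v12=T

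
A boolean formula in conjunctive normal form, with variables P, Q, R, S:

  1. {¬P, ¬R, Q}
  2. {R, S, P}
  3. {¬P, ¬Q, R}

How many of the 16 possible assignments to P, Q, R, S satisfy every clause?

Split on P, then R.
  P=T, R=T: remaining (Q,S) ∈ {(T,F); (T,T)} — 2.
  P=T, R=F: remaining (Q,S) ∈ {(F,F); (F,T)} — 2.
  P=F, R=T: remaining (Q,S) ∈ {(F,F); (F,T); (T,F); (T,T)} — 4.
  P=F, R=F: remaining (Q,S) ∈ {(F,T); (T,T)} — 2.
Total: 2 + 2 + 4 + 2 = 10.

10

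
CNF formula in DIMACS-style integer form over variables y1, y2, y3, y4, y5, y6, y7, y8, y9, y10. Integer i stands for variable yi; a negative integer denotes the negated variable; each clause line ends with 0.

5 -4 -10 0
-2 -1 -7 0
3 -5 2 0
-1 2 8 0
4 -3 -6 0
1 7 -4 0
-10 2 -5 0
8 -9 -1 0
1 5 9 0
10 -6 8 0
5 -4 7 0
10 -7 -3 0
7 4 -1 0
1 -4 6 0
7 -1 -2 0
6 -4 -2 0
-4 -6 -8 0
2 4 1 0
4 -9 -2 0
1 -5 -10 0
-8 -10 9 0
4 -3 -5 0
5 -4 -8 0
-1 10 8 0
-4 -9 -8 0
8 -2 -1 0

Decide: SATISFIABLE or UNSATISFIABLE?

SATISFIABLE

Set y1 = True and propagate.
Try y2 = False.
  then y8 is forced to True.
For the remaining variables, y3 = False, y4 = False, y5 = False, y6 = False, y7 = True, y9 = True, y10 = False works.
Every clause has at least one true literal under this assignment.
So y1=1, y2=0, y3=0, y4=0, y5=0, y6=0, y7=1, y8=1, y9=1, y10=0 is a satisfying assignment.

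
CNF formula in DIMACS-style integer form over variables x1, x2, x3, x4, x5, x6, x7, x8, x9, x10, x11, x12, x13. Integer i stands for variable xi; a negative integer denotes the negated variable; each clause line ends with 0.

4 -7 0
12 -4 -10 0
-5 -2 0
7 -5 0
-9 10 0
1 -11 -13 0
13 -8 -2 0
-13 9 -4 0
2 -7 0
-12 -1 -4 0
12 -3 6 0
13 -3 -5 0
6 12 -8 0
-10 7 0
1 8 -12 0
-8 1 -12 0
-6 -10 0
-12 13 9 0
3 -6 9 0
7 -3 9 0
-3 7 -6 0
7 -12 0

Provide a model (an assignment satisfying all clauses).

x1=True, x2=False, x3=False, x4=True, x5=False, x6=False, x7=False, x8=False, x9=False, x10=False, x11=False, x12=False, x13=False

Check each clause:
  1. (NOT x7 OR x4) — NOT x7 is true.
  2. (x12 OR NOT x10 OR NOT x4) — NOT x10 is true.
  3. (NOT x5 OR NOT x2) — NOT x5 is true.
  4. (NOT x5 OR x7) — NOT x5 is true.
  5. (NOT x9 OR x10) — NOT x9 is true.
  6. (NOT x13 OR x1 OR NOT x11) — x1 is true.
  7. (x13 OR NOT x8 OR NOT x2) — NOT x8 is true.
  8. (x9 OR NOT x13 OR NOT x4) — NOT x13 is true.
  9. (x2 OR NOT x7) — NOT x7 is true.
  10. (NOT x12 OR NOT x4 OR NOT x1) — NOT x12 is true.
  11. (x12 OR NOT x3 OR x6) — NOT x3 is true.
  12. (NOT x3 OR x13 OR NOT x5) — NOT x3 is true.
  13. (x6 OR x12 OR NOT x8) — NOT x8 is true.
  14. (x7 OR NOT x10) — NOT x10 is true.
  15. (NOT x12 OR x1 OR x8) — x1 is true.
  16. (NOT x12 OR NOT x8 OR x1) — NOT x8 is true.
  17. (NOT x10 OR NOT x6) — NOT x6 is true.
  18. (x13 OR NOT x12 OR x9) — NOT x12 is true.
  19. (x3 OR x9 OR NOT x6) — NOT x6 is true.
  20. (x9 OR x7 OR NOT x3) — NOT x3 is true.
  21. (NOT x6 OR x7 OR NOT x3) — NOT x6 is true.
  22. (NOT x12 OR x7) — NOT x12 is true.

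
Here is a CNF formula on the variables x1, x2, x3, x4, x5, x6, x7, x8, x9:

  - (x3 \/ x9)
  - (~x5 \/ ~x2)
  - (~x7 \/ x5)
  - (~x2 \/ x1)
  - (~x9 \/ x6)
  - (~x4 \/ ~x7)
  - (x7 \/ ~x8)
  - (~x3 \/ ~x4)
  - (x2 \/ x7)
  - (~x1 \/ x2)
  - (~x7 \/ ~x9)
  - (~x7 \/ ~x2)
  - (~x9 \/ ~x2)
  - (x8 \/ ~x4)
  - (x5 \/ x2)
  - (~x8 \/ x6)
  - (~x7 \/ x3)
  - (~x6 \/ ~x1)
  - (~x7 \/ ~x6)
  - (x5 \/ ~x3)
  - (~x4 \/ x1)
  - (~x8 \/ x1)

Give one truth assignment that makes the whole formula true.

x1=0  x2=0  x3=1  x4=0  x5=1  x6=0  x7=1  x8=0  x9=0

x4 occurs only negated in the remaining clauses — set x4 = False.
Branch on x1: take x1 = False.
  then x2 is forced to False.
  then x7 is forced to True.
  then x5 is forced to True.
  then x9 is forced to False.
  then x3 is forced to True.
  then x6 is forced to False.
  then x8 is forced to False.
Every clause has at least one true literal under this assignment.
Check each clause:
  1. (x9 \/ x3) — x3 is true.
  2. (~x2 \/ ~x5) — ~x2 is true.
  3. (x5 \/ ~x7) — x5 is true.
  4. (~x2 \/ x1) — ~x2 is true.
  5. (x6 \/ ~x9) — ~x9 is true.
  6. (~x7 \/ ~x4) — ~x4 is true.
  7. (x7 \/ ~x8) — ~x8 is true.
  8. (~x3 \/ ~x4) — ~x4 is true.
  9. (x7 \/ x2) — x7 is true.
  10. (~x1 \/ x2) — ~x1 is true.
  11. (~x7 \/ ~x9) — ~x9 is true.
  12. (~x7 \/ ~x2) — ~x2 is true.
  13. (~x2 \/ ~x9) — ~x2 is true.
  14. (~x4 \/ x8) — ~x4 is true.
  15. (x2 \/ x5) — x5 is true.
  16. (x6 \/ ~x8) — ~x8 is true.
  17. (x3 \/ ~x7) — x3 is true.
  18. (~x1 \/ ~x6) — ~x6 is true.
  19. (~x7 \/ ~x6) — ~x6 is true.
  20. (~x3 \/ x5) — x5 is true.
  21. (~x4 \/ x1) — ~x4 is true.
  22. (x1 \/ ~x8) — ~x8 is true.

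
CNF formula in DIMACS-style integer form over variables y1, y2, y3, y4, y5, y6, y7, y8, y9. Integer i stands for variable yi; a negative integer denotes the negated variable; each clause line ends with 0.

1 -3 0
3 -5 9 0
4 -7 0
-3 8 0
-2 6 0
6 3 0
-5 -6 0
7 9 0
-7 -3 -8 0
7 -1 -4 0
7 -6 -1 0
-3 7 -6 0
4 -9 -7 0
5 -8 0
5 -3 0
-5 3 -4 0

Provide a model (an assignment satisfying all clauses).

y2 occurs only negated in the remaining clauses — set y2 = False.
Branch on y1: take y1 = True.
For the remaining variables, y3 = False, y4 = True, y5 = False, y6 = True, y7 = True, y8 = False, y9 = True works.
Check each clause:
  1. (y1 ∨ ¬y3) — y1 is true.
  2. (¬y5 ∨ y9 ∨ y3) — y9 is true.
  3. (¬y7 ∨ y4) — y4 is true.
  4. (y8 ∨ ¬y3) — ¬y3 is true.
  5. (¬y2 ∨ y6) — y6 is true.
  6. (y6 ∨ y3) — y6 is true.
  7. (¬y6 ∨ ¬y5) — ¬y5 is true.
  8. (y7 ∨ y9) — y9 is true.
  9. (¬y8 ∨ ¬y3 ∨ ¬y7) — ¬y8 is true.
  10. (¬y1 ∨ y7 ∨ ¬y4) — y7 is true.
  11. (y7 ∨ ¬y1 ∨ ¬y6) — y7 is true.
  12. (y7 ∨ ¬y3 ∨ ¬y6) — ¬y3 is true.
  13. (¬y7 ∨ ¬y9 ∨ y4) — y4 is true.
  14. (y5 ∨ ¬y8) — ¬y8 is true.
  15. (¬y3 ∨ y5) — ¬y3 is true.
  16. (¬y5 ∨ ¬y4 ∨ y3) — ¬y5 is true.

y1 = T, y2 = F, y3 = F, y4 = T, y5 = F, y6 = T, y7 = T, y8 = F, y9 = T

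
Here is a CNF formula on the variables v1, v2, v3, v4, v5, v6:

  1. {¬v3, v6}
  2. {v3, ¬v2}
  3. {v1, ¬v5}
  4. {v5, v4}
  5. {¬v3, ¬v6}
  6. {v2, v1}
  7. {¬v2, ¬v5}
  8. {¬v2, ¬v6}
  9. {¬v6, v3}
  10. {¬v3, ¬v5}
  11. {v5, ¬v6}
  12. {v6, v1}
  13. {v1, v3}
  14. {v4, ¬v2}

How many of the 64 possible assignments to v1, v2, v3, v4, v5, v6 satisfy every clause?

3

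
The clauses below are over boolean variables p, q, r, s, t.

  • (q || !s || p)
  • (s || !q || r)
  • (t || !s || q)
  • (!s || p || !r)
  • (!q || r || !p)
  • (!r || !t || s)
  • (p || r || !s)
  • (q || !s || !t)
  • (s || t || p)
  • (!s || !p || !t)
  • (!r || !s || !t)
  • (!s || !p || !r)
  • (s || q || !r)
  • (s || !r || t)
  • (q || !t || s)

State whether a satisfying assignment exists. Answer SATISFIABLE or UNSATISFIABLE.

Branch on p: take p = True.
For the remaining variables, q = False, r = False, s = False, t = False works.
So p = T, q = F, r = F, s = F, t = F is a satisfying assignment.

SATISFIABLE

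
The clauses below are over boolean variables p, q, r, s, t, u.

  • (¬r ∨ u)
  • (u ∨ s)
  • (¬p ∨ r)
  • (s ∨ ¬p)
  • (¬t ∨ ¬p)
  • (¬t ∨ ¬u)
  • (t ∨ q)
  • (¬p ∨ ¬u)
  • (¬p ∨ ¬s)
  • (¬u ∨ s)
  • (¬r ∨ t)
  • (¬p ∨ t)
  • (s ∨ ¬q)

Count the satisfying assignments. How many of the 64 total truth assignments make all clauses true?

4

The models are:
  p=F q=F r=F s=T t=T u=F
  p=F q=T r=F s=T t=F u=F
  p=F q=T r=F s=T t=F u=T
  p=F q=T r=F s=T t=T u=F
Count: 4.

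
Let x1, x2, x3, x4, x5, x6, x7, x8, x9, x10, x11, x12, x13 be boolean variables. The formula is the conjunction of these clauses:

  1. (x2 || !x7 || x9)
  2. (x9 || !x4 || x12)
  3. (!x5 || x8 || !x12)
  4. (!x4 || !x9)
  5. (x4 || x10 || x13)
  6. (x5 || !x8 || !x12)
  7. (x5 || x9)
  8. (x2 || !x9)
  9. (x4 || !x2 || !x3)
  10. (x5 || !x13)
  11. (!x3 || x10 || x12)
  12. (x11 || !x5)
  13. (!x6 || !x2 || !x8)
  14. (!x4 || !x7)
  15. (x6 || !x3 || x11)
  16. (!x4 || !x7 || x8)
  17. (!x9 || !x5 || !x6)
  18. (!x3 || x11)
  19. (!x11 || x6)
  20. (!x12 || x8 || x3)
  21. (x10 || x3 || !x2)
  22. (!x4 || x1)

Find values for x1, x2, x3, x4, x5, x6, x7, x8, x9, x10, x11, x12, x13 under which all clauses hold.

x1=False  x2=True  x3=False  x4=False  x5=False  x6=True  x7=True  x8=False  x9=True  x10=True  x11=True  x12=False  x13=False

x10 occurs only positively in the remaining clauses — set x10 = True.
Branch on x1: take x1 = False.
  then x4 is forced to False.
For the remaining variables, x2 = True, x3 = False, x5 = False, x6 = True, x7 = True, x8 = False, x9 = True, x11 = True, x12 = False, x13 = False works.
Check each clause:
  1. (x2 || !x7 || x9) — x2 is true.
  2. (x9 || !x4 || x12) — x9 is true.
  3. (!x12 || !x5 || x8) — !x5 is true.
  4. (!x9 || !x4) — !x4 is true.
  5. (x10 || x4 || x13) — x10 is true.
  6. (!x8 || !x12 || x5) — !x8 is true.
  7. (x5 || x9) — x9 is true.
  8. (x2 || !x9) — x2 is true.
  9. (!x3 || !x2 || x4) — !x3 is true.
  10. (x5 || !x13) — !x13 is true.
  11. (x12 || x10 || !x3) — x10 is true.
  12. (!x5 || x11) — x11 is true.
  13. (!x8 || !x6 || !x2) — !x8 is true.
  14. (!x7 || !x4) — !x4 is true.
  15. (x6 || x11 || !x3) — x11 is true.
  16. (!x7 || x8 || !x4) — !x4 is true.
  17. (!x9 || !x6 || !x5) — !x5 is true.
  18. (!x3 || x11) — x11 is true.
  19. (x6 || !x11) — x6 is true.
  20. (!x12 || x3 || x8) — !x12 is true.
  21. (x10 || x3 || !x2) — x10 is true.
  22. (x1 || !x4) — !x4 is true.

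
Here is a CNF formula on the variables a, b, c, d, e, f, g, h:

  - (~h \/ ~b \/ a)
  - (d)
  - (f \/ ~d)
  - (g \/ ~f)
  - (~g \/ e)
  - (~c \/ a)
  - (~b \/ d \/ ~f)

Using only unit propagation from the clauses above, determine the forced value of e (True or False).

True

(d) stands alone — d = True.
(~d \/ f): since d = True, the clause reduces to (f). f = True.
In (~f \/ g), ~f is now false; g must hold, so g = True.
(e \/ ~g): since g = True, the clause reduces to (e). e = True.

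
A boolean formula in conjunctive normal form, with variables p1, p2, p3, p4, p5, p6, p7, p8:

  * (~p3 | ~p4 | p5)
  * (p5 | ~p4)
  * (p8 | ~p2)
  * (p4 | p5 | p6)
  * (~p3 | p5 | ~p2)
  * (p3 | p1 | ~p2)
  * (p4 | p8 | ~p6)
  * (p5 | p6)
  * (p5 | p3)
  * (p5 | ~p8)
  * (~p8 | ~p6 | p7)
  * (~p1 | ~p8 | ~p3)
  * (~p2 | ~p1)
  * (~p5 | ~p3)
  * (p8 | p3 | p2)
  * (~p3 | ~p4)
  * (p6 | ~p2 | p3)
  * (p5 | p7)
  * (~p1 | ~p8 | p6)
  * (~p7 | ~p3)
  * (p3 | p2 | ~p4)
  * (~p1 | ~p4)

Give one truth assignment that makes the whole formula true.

Branch on p1: take p1 = False.
Try p2 = False.
For the remaining variables, p3 = False, p4 = False, p5 = True, p6 = True, p7 = True, p8 = True works.

p1 = F, p2 = F, p3 = F, p4 = F, p5 = T, p6 = T, p7 = T, p8 = T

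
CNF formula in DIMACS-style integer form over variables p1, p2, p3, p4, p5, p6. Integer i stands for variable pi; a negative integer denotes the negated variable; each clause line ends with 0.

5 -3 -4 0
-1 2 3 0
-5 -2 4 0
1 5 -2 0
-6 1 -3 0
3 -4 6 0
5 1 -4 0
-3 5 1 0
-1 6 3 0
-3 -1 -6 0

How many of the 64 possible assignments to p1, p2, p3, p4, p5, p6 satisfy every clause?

17

Split on p1, then p3.
  p1=1, p3=1: 5 of the 16 assignments to (p2,p4,p5,p6) work.
  p1=1, p3=0: remaining (p2,p4,p5,p6) ∈ {(1,0,0,1); (1,1,0,1); (1,1,1,1)} — 3.
  p1=0, p3=1: remaining (p2,p4,p5,p6) ∈ {(0,0,1,0); (0,1,1,0); (1,1,1,0)} — 3.
  p1=0, p3=0: 6 of the 16 assignments to (p2,p4,p5,p6) work.
Total: 5 + 3 + 3 + 6 = 17.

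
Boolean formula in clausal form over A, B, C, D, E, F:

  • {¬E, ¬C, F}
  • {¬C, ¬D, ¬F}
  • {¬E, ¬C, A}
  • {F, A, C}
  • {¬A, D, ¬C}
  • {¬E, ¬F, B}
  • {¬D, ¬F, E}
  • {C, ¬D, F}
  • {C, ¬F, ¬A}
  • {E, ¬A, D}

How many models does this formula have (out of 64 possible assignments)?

Case analysis on C and F:
  C=T, F=T: remaining (A,B,D,E) ∈ {(F,F,F,F); (F,T,F,F)} — 2.
  C=T, F=F: B free; 3 ways for (A,D,E) × 2^1 = 6.
  C=F, F=T: remaining (A,B,D,E) ∈ {(F,F,F,F); (F,T,F,F); (F,T,F,T); (F,T,T,T)} — 4.
  C=F, F=F: remaining (A,B,D,E) ∈ {(T,F,F,T); (T,T,F,T)} — 2.
Total: 2 + 6 + 4 + 2 = 14.

14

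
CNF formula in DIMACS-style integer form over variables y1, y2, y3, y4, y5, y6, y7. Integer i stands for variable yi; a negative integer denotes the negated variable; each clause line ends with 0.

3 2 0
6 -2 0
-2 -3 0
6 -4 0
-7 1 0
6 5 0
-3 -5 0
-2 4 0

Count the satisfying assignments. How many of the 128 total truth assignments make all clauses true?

12

Split on y2, then y3.
  y2=T, y3=T: a clause becomes empty — 0.
  y2=T, y3=F: y5 free; 3 ways for (y1,y4,y6,y7) × 2^1 = 6.
  y2=F, y3=T: y4 free; 3 ways for (y1,y5,y6,y7) × 2^1 = 6.
  y2=F, y3=F: a clause becomes empty — 0.
Total: 0 + 6 + 6 + 0 = 12.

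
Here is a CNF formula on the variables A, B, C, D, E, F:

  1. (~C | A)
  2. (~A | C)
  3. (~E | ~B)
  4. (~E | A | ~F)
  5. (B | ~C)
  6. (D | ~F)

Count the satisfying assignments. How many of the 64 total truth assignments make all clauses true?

Case analysis on A and C:
  A=1, C=1: remaining (B,D,E,F) ∈ {(1,0,0,0); (1,1,0,0); (1,1,0,1)} — 3.
  A=1, C=0: a clause becomes empty — 0.
  A=0, C=1: a clause becomes empty — 0.
  A=0, C=0: 8 of the 16 assignments to (B,D,E,F) work.
Total: 3 + 0 + 0 + 8 = 11.

11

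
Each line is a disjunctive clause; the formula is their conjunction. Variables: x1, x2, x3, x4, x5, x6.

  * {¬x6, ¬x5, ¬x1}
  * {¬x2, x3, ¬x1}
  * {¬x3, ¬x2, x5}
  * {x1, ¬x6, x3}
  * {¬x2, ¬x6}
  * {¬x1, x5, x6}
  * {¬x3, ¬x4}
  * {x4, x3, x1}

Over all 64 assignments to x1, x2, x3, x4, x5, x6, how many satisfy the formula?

16

Case analysis on x1 and x3:
  x1=T, x3=T: remaining (x2,x4,x5,x6) ∈ {(F,F,F,T); (F,F,T,F); (T,F,T,F)} — 3.
  x1=T, x3=F: remaining (x2,x4,x5,x6) ∈ {(F,F,F,T); (F,F,T,F); (F,T,F,T); (F,T,T,F)} — 4.
  x1=F, x3=T: 5 of the 16 assignments to (x2,x4,x5,x6) work.
  x1=F, x3=F: remaining (x2,x4,x5,x6) ∈ {(F,T,F,F); (F,T,T,F); (T,T,F,F); (T,T,T,F)} — 4.
Total: 3 + 4 + 5 + 4 = 16.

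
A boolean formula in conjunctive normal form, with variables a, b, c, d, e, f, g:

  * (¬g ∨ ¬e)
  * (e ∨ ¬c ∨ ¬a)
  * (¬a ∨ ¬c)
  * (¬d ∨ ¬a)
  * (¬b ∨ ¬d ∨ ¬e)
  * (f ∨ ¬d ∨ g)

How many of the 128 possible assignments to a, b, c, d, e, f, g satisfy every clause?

50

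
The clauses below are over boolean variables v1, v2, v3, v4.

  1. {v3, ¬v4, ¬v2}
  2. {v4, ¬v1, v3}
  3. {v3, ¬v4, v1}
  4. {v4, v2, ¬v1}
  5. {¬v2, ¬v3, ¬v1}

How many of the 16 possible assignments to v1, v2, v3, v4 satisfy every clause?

Satisfying assignments:
  v1=F v2=F v3=F v4=F
  v1=F v2=F v3=T v4=F
  v1=F v2=F v3=T v4=T
  v1=F v2=T v3=F v4=F
  v1=F v2=T v3=T v4=F
  v1=F v2=T v3=T v4=T
  v1=T v2=F v3=F v4=T
  v1=T v2=F v3=T v4=T
That's 8 in total.

8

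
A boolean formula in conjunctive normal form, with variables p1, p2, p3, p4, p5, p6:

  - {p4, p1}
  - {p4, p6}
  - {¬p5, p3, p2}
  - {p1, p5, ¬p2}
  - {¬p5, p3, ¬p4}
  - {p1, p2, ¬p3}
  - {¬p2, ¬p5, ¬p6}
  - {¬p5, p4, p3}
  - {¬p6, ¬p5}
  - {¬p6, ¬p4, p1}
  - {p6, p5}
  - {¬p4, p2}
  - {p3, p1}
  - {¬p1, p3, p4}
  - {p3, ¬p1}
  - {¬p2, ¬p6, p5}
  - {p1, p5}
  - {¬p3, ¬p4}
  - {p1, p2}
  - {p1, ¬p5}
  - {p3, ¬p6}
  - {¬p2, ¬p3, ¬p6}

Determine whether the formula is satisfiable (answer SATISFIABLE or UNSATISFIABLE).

Try p1 = True.
  then p3 is forced to True.
  then p4 is forced to False.
  then p6 is forced to True.
  then p5 is forced to False.
  then p2 is forced to False.
Every clause has at least one true literal under this assignment.
So p1=True  p2=False  p3=True  p4=False  p5=False  p6=True is a satisfying assignment.

SATISFIABLE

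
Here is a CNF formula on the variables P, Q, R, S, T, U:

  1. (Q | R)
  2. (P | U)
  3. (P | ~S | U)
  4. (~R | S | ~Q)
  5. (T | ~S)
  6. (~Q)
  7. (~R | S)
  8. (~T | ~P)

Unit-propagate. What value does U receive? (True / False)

Unit clause (~Q) sets Q = False.
(Q | R) with Q = False leaves only R, so R = True.
(S | ~R): since R = True, the clause reduces to (S). S = True.
In (~S | T), ~S is now false; T must hold, so T = True.
From (~P | ~T) and T = True: P = False.
From (P | U) and P = False: U = True.

True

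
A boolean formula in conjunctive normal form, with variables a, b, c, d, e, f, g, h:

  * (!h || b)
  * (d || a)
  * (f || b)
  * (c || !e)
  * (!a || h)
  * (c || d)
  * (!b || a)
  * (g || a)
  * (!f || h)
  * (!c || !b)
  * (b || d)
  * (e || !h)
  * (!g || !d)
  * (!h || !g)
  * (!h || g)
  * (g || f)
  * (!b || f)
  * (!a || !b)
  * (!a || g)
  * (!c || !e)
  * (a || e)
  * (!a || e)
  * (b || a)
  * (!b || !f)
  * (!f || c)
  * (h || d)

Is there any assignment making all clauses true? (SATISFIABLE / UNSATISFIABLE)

UNSATISFIABLE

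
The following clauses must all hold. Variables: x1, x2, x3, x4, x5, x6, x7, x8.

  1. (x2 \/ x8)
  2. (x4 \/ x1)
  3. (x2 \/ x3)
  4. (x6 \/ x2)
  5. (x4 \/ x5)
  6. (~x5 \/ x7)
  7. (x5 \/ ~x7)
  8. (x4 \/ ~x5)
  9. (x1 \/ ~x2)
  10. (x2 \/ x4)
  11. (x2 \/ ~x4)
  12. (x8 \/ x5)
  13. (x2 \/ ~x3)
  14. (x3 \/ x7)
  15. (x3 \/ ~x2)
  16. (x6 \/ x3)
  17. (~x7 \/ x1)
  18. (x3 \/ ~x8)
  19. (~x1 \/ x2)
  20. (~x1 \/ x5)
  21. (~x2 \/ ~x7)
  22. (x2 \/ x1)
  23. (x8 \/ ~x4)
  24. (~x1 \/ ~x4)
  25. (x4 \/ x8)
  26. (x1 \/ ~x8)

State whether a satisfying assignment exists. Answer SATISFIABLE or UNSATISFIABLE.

UNSATISFIABLE

x2 = True:
  propagation gives x1=True, x3=True, x5=True, x7=True; an empty clause results — contradiction.
x2 = False:
  propagation gives x8=True, x3=True; an empty clause results — contradiction.
Every branch closes, so no satisfying assignment exists.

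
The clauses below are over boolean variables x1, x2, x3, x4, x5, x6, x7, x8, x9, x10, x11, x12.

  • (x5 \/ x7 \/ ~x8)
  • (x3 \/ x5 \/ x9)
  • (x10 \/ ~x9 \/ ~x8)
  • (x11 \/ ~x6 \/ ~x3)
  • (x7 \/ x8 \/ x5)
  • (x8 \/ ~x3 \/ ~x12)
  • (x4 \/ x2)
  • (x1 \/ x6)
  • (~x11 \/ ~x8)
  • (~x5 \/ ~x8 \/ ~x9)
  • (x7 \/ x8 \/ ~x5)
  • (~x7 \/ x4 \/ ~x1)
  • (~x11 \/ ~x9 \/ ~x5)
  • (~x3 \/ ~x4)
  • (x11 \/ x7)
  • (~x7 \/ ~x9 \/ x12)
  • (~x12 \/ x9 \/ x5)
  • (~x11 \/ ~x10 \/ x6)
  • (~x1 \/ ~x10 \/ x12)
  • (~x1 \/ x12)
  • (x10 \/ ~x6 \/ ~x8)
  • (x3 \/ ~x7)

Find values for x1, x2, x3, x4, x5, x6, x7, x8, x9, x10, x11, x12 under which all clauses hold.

x1=False, x2=True, x3=True, x4=False, x5=False, x6=True, x7=True, x8=False, x9=False, x10=True, x11=True, x12=False

x2 occurs only positively in the remaining clauses — set x2 = True.
Try x1 = False.
  then x6 is forced to True.
The remaining clauses are satisfied by x3 = True, x4 = False, x5 = False, x7 = True, x8 = False, x9 = False, x10 = True, x11 = True, x12 = False.
Every clause has at least one true literal under this assignment.
Check each clause:
  1. (x7 \/ ~x8 \/ x5) — ~x8 is true.
  2. (x9 \/ x5 \/ x3) — x3 is true.
  3. (~x8 \/ ~x9 \/ x10) — ~x8 is true.
  4. (x11 \/ ~x6 \/ ~x3) — x11 is true.
  5. (x7 \/ x5 \/ x8) — x7 is true.
  6. (~x3 \/ ~x12 \/ x8) — ~x12 is true.
  7. (x2 \/ x4) — x2 is true.
  8. (x6 \/ x1) — x6 is true.
  9. (~x8 \/ ~x11) — ~x8 is true.
  10. (~x8 \/ ~x5 \/ ~x9) — ~x8 is true.
  11. (~x5 \/ x8 \/ x7) — ~x5 is true.
  12. (x4 \/ ~x7 \/ ~x1) — ~x1 is true.
  13. (~x11 \/ ~x9 \/ ~x5) — ~x5 is true.
  14. (~x3 \/ ~x4) — ~x4 is true.
  15. (x11 \/ x7) — x11 is true.
  16. (x12 \/ ~x9 \/ ~x7) — ~x9 is true.
  17. (~x12 \/ x9 \/ x5) — ~x12 is true.
  18. (~x10 \/ x6 \/ ~x11) — x6 is true.
  19. (x12 \/ ~x10 \/ ~x1) — ~x1 is true.
  20. (x12 \/ ~x1) — ~x1 is true.
  21. (x10 \/ ~x6 \/ ~x8) — ~x8 is true.
  22. (~x7 \/ x3) — x3 is true.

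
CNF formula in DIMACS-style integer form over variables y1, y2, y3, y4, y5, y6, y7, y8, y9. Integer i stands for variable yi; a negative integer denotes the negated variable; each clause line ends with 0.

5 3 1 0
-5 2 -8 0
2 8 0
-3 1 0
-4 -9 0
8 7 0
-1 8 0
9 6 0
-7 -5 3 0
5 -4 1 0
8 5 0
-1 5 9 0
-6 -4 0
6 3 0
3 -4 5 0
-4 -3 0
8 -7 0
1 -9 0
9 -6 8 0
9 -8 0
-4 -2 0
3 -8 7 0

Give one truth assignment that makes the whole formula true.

y1 = T, y2 = T, y3 = T, y4 = F, y5 = T, y6 = F, y7 = T, y8 = T, y9 = T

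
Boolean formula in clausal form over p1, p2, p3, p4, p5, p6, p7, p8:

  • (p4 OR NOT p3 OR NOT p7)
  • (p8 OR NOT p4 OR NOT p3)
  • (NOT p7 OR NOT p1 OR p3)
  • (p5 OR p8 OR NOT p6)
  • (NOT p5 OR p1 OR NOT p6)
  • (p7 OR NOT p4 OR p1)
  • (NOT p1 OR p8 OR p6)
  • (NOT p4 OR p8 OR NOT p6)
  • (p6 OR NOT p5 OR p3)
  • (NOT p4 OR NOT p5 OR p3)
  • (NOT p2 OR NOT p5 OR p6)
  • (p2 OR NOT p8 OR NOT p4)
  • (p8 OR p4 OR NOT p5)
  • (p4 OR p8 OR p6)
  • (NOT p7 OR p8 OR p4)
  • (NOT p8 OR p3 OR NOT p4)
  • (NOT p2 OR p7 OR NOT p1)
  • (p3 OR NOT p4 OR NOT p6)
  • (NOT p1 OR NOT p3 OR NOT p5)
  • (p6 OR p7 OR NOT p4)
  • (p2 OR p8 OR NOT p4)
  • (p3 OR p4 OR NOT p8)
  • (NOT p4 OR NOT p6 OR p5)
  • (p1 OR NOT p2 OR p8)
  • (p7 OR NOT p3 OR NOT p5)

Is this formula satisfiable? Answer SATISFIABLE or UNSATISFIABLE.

SATISFIABLE

Try p1 = True.
The remaining clauses are satisfied by p2 = False, p3 = True, p4 = False, p5 = False, p6 = False, p7 = False, p8 = True.
Every clause has at least one true literal under this assignment.
So p1=1, p2=0, p3=1, p4=0, p5=0, p6=0, p7=0, p8=1 is a satisfying assignment.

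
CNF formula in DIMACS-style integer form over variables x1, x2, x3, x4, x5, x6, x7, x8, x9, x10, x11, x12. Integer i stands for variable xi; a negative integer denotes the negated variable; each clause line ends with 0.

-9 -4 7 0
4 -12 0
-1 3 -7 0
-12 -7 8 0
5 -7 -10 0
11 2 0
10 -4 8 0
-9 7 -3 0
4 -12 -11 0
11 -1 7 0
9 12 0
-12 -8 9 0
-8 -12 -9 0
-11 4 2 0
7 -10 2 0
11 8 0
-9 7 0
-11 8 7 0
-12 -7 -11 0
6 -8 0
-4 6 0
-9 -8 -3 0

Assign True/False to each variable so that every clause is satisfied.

Pure literal: x5 appears only positively; assign x5 = True.
x6 occurs only positively in the remaining clauses — set x6 = True.
Try x1 = True.
Try x2 = False.
  then x11 is forced to True.
  then x4 is forced to True.
Set x3 = True and propagate.
The remaining clauses are satisfied by x7 = True, x8 = False, x9 = True, x10 = True, x12 = False.
Every clause has at least one true literal under this assignment.

x1 = 1, x2 = 0, x3 = 1, x4 = 1, x5 = 1, x6 = 1, x7 = 1, x8 = 0, x9 = 1, x10 = 1, x11 = 1, x12 = 0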